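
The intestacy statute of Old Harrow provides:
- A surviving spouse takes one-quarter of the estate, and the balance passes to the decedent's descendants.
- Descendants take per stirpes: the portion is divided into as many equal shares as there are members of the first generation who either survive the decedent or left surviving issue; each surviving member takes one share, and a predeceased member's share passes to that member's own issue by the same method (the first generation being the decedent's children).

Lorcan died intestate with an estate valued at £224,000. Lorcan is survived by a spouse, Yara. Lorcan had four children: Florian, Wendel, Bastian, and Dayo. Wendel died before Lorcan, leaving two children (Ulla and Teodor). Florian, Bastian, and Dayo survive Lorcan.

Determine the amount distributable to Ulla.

Ulla receives £21,000.

Yara takes one-quarter of £224,000 = £56,000. The remaining £168,000 passes to the descendants.
The descendants' portion (£168,000) is divided into 4 shares of £42,000: Florian, Bastian, and Dayo each take £42,000; Wendel's £42,000 share passes to Wendel's issue.
Wendel's share (£42,000) is divided into 2 shares of £21,000: Ulla and Teodor each take £21,000.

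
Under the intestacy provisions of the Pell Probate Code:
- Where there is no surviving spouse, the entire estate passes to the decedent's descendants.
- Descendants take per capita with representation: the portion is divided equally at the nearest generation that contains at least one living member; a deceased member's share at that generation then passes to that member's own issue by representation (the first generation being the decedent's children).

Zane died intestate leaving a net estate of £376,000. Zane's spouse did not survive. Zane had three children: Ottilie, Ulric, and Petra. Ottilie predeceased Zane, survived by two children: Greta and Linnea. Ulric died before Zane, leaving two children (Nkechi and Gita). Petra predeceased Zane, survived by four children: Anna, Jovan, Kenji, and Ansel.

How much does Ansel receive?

The entire £376,000 passes to the descendants.
No child survives, so the initial division is made at the grandchildren's generation.
That amount (£376,000) is divided into 8 shares of £47,000: Greta, Linnea, Nkechi, Gita, Anna, Jovan, Kenji, and Ansel each take £47,000.

Ansel receives £47,000.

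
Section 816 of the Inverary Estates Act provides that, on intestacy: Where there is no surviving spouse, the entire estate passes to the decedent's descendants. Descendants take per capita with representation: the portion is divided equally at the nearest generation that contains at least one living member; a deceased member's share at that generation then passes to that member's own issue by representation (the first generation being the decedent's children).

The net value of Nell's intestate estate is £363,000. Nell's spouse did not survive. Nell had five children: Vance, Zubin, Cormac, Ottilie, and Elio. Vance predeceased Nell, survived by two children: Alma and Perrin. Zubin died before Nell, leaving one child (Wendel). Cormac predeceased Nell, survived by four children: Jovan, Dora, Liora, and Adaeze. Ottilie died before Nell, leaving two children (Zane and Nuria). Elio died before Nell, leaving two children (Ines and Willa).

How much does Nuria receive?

The entire £363,000 passes to the descendants.
No child survives, so the initial division is made at the grandchildren's generation.
That amount (£363,000) is divided into 11 shares of £33,000: Alma, Perrin, Wendel, Jovan, Dora, Liora, Adaeze, Zane, Nuria, Ines, and Willa each take £33,000.

Nuria receives £33,000.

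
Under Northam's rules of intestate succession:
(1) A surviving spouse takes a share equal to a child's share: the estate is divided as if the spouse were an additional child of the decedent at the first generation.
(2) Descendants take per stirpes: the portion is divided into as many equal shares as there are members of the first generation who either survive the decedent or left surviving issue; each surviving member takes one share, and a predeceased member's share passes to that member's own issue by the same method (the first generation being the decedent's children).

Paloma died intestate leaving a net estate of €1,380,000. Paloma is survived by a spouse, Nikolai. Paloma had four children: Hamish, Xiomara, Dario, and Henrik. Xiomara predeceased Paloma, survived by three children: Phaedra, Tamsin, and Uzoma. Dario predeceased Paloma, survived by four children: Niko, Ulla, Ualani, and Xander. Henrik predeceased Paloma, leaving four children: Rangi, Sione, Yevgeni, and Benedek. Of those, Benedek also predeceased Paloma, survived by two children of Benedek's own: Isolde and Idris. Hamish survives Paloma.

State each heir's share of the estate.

The spouse counts as an additional share at the children's level, so there are 5 primary shares of €276,000. Nikolai takes one such share (€276,000).
The children's combined portion (€1,104,000) is divided into 4 shares of €276,000: Hamish takes €276,000; Xiomara's €276,000 share passes to Xiomara's issue; Dario's €276,000 share passes to Dario's issue; Henrik's €276,000 share passes to Henrik's issue.
Xiomara's share (€276,000) is divided into 3 shares of €92,000: Phaedra, Tamsin, and Uzoma each take €92,000.
Dario's share (€276,000) is divided into 4 shares of €69,000: Niko, Ulla, Ualani, and Xander each take €69,000.
Henrik's share (€276,000) is divided into 4 shares of €69,000: Rangi, Sione, and Yevgeni each take €69,000; Benedek's €69,000 share passes to Benedek's issue.
Benedek's share (€69,000) is divided into 2 shares of €34,500: Isolde and Idris each take €34,500.

Nikolai: €276,000; Hamish: €276,000; Phaedra: €92,000; Tamsin: €92,000; Uzoma: €92,000; Niko: €69,000; Ulla: €69,000; Ualani: €69,000; Xander: €69,000; Rangi: €69,000; Sione: €69,000; Yevgeni: €69,000; Isolde: €34,500; Idris: €34,500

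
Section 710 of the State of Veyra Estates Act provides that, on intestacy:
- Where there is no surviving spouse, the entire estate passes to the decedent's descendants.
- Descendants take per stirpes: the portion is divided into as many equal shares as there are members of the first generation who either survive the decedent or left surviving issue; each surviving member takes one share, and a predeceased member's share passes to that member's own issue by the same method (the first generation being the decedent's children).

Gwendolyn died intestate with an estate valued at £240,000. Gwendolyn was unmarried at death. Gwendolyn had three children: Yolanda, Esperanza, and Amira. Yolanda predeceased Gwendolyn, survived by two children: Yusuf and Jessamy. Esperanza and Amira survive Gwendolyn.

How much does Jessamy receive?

Jessamy receives £40,000.

The entire £240,000 passes to the descendants.
That amount (£240,000) is divided into 3 shares of £80,000: Esperanza and Amira each take £80,000; Yolanda's £80,000 share passes to Yolanda's issue.
Yolanda's share (£80,000) is divided into 2 shares of £40,000: Yusuf and Jessamy each take £40,000.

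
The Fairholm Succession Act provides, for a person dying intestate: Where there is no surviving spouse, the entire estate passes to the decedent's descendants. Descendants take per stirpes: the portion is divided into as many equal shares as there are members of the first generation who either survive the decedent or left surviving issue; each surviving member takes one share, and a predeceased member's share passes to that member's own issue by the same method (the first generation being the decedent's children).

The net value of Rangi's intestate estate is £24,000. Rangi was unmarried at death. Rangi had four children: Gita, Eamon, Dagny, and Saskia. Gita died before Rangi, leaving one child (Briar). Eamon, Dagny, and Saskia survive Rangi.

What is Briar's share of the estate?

The entire £24,000 passes to the descendants.
That amount (£24,000) is divided into 4 shares of £6,000: Eamon, Dagny, and Saskia each take £6,000; Gita's £6,000 share passes to Gita's issue.
Gita's share (£6,000) passes entirely to Briar.

Briar receives £6,000.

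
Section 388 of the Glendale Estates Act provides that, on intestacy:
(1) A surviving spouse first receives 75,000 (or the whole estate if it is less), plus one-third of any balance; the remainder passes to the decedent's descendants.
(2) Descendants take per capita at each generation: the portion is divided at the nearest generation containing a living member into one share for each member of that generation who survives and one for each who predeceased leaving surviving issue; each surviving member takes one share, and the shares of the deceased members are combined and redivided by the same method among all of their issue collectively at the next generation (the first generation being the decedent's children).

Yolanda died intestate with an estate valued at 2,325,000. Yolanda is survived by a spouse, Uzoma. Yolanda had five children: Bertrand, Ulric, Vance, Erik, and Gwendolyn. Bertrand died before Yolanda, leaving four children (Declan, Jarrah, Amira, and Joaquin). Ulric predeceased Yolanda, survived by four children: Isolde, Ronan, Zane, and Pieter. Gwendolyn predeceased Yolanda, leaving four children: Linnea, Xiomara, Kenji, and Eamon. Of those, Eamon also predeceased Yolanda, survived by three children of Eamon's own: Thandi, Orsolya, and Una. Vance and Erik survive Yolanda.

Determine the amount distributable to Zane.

Zane receives 75,000.

Uzoma first takes 75,000, leaving a balance of 2,250,000. Uzoma then takes one-third of the balance (750,000), for a total of 825,000. The remaining 1,500,000 passes to the descendants.
The descendants' portion (1,500,000) is divided at the children's generation into 5 shares of 300,000. Vance and Erik each take 300,000. The 3 shares of the deceased (Bertrand, Ulric, and Gwendolyn) are combined into a pool of 900,000.
That pool (900,000) is divided at the grandchildren's generation into 12 shares of 75,000. Declan, Jarrah, Amira, Joaquin, Isolde, Ronan, Zane, Pieter, Linnea, Xiomara, and Kenji each take 75,000. The remaining share for the deceased Eamon (75,000) is carried to the next generation.
That pool (75,000) is divided at the great-grandchildren's generation equally among Thandi, Orsolya, and Una: 25,000 each.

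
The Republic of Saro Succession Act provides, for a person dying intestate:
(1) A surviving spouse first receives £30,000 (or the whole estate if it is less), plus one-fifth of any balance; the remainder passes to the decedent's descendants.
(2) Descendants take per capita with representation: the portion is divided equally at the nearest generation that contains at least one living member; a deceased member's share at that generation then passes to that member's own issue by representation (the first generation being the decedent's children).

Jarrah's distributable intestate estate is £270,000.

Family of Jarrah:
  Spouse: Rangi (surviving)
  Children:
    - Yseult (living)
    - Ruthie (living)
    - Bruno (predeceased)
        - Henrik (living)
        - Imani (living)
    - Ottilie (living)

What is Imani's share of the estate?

Rangi first takes £30,000, leaving a balance of £240,000. Rangi then takes one-fifth of the balance (£48,000), for a total of £78,000. The remaining £192,000 passes to the descendants.
The descendants' portion (£192,000) is divided into 4 shares of £48,000: Yseult, Ruthie, and Ottilie each take £48,000; Bruno's £48,000 share passes to Bruno's issue.
Bruno's share (£48,000) is divided into 2 shares of £24,000: Henrik and Imani each take £24,000.

Imani receives £24,000.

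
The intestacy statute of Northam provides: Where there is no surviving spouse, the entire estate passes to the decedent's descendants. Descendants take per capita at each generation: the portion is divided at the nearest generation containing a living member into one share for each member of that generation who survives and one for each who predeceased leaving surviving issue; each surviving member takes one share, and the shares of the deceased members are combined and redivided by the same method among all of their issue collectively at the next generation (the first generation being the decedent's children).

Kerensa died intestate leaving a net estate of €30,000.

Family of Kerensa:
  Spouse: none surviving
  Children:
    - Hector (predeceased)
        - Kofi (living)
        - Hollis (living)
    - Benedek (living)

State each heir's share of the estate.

Kofi: €7,500; Hollis: €7,500; Benedek: €15,000

The entire €30,000 passes to the descendants.
That amount (€30,000) is divided at the children's generation into 2 shares of €15,000. Benedek takes €15,000. The remaining share for the deceased Hector (€15,000) is carried to the next generation.
That pool (€15,000) is divided at the grandchildren's generation equally among Kofi and Hollis: €7,500 each.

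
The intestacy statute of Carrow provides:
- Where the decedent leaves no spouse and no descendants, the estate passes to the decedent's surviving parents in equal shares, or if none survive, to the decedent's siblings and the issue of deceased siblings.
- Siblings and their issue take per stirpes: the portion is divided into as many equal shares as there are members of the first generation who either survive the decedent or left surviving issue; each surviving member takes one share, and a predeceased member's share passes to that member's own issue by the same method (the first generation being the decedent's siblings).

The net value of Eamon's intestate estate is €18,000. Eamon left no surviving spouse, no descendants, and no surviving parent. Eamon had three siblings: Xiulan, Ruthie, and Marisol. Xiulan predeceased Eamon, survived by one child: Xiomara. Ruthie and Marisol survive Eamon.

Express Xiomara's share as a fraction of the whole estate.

The entire €18,000 passes to the siblings and their issue.
That amount (€18,000) is divided into 3 shares of €6,000: Ruthie and Marisol each take €6,000; Xiulan's €6,000 share passes to Xiulan's issue.
Xiulan's share (€6,000) passes entirely to Xiomara.

Xiomara receives 1/3 of the estate.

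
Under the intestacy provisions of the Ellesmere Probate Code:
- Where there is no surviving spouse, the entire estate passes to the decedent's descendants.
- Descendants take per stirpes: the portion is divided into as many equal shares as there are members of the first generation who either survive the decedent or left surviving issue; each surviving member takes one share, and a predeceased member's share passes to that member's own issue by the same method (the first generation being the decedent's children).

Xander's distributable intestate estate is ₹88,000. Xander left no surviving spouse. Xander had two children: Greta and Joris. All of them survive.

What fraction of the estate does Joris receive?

The entire ₹88,000 passes to the descendants.
That amount (₹88,000) is divided into 2 shares of ₹44,000: Greta and Joris each take ₹44,000.

Joris receives 1/2 of the estate.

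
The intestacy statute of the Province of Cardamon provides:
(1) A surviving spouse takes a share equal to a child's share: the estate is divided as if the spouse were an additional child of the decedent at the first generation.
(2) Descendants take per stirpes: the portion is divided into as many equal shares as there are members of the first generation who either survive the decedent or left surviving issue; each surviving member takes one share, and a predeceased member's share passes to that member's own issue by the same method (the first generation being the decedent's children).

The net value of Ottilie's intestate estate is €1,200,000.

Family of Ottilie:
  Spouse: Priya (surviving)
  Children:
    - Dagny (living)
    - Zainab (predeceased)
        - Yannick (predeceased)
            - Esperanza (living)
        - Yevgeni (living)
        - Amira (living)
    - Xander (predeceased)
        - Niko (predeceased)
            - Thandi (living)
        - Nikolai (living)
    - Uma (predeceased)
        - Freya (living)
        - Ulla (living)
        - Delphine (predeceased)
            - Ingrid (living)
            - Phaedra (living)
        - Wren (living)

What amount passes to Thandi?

Thandi receives €120,000.

The spouse counts as an additional share at the children's level, so there are 5 primary shares of €240,000. Priya takes one such share (€240,000).
The children's combined portion (€960,000) is divided into 4 shares of €240,000: Dagny takes €240,000; Zainab's €240,000 share passes to Zainab's issue; Xander's €240,000 share passes to Xander's issue; Uma's €240,000 share passes to Uma's issue.
Zainab's share (€240,000) is divided into 3 shares of €80,000: Yevgeni and Amira each take €80,000; Yannick's €80,000 share passes to Yannick's issue.
Yannick's share (€80,000) passes entirely to Esperanza.
Xander's share (€240,000) is divided into 2 shares of €120,000: Nikolai takes €120,000; Niko's €120,000 share passes to Niko's issue.
Niko's share (€120,000) passes entirely to Thandi.
Uma's share (€240,000) is divided into 4 shares of €60,000: Freya, Ulla, and Wren each take €60,000; Delphine's €60,000 share passes to Delphine's issue.
Delphine's share (€60,000) is divided into 2 shares of €30,000: Ingrid and Phaedra each take €30,000.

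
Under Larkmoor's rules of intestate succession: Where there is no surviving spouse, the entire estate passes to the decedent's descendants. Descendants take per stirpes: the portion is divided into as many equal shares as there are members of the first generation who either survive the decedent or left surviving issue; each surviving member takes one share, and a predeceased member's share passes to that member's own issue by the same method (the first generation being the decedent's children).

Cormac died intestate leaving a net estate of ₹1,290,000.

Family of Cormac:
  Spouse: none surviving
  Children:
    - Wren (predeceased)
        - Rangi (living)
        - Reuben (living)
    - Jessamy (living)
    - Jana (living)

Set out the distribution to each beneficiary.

Rangi: ₹215,000; Reuben: ₹215,000; Jessamy: ₹430,000; Jana: ₹430,000

The entire ₹1,290,000 passes to the descendants.
That amount (₹1,290,000) is divided into 3 shares of ₹430,000: Jessamy and Jana each take ₹430,000; Wren's ₹430,000 share passes to Wren's issue.
Wren's share (₹430,000) is divided into 2 shares of ₹215,000: Rangi and Reuben each take ₹215,000.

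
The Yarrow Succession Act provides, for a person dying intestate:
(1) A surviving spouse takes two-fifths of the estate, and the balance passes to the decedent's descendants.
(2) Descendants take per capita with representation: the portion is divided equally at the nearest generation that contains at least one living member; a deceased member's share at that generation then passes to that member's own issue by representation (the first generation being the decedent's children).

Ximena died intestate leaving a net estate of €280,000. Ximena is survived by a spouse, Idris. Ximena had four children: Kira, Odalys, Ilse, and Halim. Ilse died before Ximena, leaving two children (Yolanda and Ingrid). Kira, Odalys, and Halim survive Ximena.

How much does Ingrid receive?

Ingrid receives €21,000.

Idris takes two-fifths of €280,000 = €112,000. The remaining €168,000 passes to the descendants.
The descendants' portion (€168,000) is divided into 4 shares of €42,000: Kira, Odalys, and Halim each take €42,000; Ilse's €42,000 share passes to Ilse's issue.
Ilse's share (€42,000) is divided into 2 shares of €21,000: Yolanda and Ingrid each take €21,000.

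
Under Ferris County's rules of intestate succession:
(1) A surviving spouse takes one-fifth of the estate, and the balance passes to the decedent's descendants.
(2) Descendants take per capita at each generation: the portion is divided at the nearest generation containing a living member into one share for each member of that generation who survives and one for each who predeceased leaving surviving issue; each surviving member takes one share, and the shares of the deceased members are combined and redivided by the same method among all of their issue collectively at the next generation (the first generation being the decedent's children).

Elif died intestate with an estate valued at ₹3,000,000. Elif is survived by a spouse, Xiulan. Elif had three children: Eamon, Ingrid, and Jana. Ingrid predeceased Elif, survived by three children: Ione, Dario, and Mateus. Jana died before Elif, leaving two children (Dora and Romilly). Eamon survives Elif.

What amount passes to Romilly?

Xiulan takes one-fifth of ₹3,000,000 = ₹600,000. The remaining ₹2,400,000 passes to the descendants.
The descendants' portion (₹2,400,000) is divided at the children's generation into 3 shares of ₹800,000. Eamon takes ₹800,000. The 2 shares of the deceased (Ingrid and Jana) are combined into a pool of ₹1,600,000.
That pool (₹1,600,000) is divided at the grandchildren's generation equally among Ione, Dario, Mateus, Dora, and Romilly: ₹320,000 each.

Romilly receives ₹320,000.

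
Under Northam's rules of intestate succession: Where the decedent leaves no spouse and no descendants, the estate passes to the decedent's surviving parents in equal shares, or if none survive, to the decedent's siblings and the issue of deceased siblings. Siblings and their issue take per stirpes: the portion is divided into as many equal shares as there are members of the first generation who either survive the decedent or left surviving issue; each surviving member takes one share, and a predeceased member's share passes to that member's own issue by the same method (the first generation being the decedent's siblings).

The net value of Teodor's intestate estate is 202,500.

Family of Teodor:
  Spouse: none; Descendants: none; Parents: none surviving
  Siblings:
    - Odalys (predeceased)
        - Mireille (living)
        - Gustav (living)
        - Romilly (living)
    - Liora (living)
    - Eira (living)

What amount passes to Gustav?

The entire 202,500 passes to the siblings and their issue.
That amount (202,500) is divided into 3 shares of 67,500: Liora and Eira each take 67,500; Odalys's 67,500 share passes to Odalys's issue.
Odalys's share (67,500) is divided into 3 shares of 22,500: Mireille, Gustav, and Romilly each take 22,500.

Gustav receives 22,500.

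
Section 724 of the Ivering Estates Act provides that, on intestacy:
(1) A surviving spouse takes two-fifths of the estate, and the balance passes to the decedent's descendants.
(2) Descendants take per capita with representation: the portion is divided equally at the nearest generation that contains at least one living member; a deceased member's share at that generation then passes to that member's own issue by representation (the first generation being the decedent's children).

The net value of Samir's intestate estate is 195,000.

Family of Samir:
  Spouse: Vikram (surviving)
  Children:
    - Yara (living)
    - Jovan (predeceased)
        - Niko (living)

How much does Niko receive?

Niko receives 58,500.

Vikram takes two-fifths of 195,000 = 78,000. The remaining 117,000 passes to the descendants.
The descendants' portion (117,000) is divided into 2 shares of 58,500: Yara takes 58,500; Jovan's 58,500 share passes to Jovan's issue.
Jovan's share (58,500) passes entirely to Niko.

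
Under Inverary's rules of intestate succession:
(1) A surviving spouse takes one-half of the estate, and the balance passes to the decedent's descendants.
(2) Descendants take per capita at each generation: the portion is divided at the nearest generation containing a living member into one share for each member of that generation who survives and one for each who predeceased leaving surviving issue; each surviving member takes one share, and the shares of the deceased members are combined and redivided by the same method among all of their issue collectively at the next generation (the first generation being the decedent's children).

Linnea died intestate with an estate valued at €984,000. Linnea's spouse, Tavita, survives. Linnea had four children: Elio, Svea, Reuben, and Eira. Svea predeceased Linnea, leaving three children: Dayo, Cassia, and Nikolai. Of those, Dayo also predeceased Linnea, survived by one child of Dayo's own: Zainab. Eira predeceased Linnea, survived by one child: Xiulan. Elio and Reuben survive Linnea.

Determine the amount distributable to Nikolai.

Tavita takes one-half of €984,000 = €492,000. The remaining €492,000 passes to the descendants.
The descendants' portion (€492,000) is divided at the children's generation into 4 shares of €123,000. Elio and Reuben each take €123,000. The 2 shares of the deceased (Svea and Eira) are combined into a pool of €246,000.
That pool (€246,000) is divided at the grandchildren's generation into 4 shares of €61,500. Cassia, Nikolai, and Xiulan each take €61,500. The remaining share for the deceased Dayo (€61,500) is carried to the next generation.
That pool (€61,500) passes entirely to Zainab, the sole taker at the great-grandchildren's generation.

Nikolai receives €61,500.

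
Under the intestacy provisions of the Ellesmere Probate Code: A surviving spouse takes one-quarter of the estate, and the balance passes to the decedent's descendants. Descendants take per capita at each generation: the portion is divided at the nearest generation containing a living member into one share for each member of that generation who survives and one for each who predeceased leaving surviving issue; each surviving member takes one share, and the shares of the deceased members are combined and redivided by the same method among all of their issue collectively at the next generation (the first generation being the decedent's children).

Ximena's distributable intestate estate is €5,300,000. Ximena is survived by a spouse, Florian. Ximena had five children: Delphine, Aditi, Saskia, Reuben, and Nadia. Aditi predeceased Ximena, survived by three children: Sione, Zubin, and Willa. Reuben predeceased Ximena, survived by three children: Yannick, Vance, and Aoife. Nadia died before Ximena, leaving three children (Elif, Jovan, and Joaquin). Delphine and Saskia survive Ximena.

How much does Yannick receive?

Florian takes one-quarter of €5,300,000 = €1,325,000. The remaining €3,975,000 passes to the descendants.
The descendants' portion (€3,975,000) is divided at the children's generation into 5 shares of €795,000. Delphine and Saskia each take €795,000. The 3 shares of the deceased (Aditi, Reuben, and Nadia) are combined into a pool of €2,385,000.
That pool (€2,385,000) is divided at the grandchildren's generation equally among Sione, Zubin, Willa, Yannick, Vance, Aoife, Elif, Jovan, and Joaquin: €265,000 each.

Yannick receives €265,000.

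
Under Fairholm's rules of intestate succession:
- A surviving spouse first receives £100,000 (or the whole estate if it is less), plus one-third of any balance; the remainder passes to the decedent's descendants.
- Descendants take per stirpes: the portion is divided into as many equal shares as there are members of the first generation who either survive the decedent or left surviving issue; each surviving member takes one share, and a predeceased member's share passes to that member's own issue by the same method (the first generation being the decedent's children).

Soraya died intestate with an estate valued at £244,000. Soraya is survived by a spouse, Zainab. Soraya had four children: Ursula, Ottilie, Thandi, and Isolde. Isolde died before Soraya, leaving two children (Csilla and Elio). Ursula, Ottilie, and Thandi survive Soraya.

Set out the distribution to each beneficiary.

Zainab: £148,000; Ursula: £24,000; Ottilie: £24,000; Thandi: £24,000; Csilla: £12,000; Elio: £12,000

Zainab first takes £100,000, leaving a balance of £144,000. Zainab then takes one-third of the balance (£48,000), for a total of £148,000. The remaining £96,000 passes to the descendants.
The descendants' portion (£96,000) is divided into 4 shares of £24,000: Ursula, Ottilie, and Thandi each take £24,000; Isolde's £24,000 share passes to Isolde's issue.
Isolde's share (£24,000) is divided into 2 shares of £12,000: Csilla and Elio each take £12,000.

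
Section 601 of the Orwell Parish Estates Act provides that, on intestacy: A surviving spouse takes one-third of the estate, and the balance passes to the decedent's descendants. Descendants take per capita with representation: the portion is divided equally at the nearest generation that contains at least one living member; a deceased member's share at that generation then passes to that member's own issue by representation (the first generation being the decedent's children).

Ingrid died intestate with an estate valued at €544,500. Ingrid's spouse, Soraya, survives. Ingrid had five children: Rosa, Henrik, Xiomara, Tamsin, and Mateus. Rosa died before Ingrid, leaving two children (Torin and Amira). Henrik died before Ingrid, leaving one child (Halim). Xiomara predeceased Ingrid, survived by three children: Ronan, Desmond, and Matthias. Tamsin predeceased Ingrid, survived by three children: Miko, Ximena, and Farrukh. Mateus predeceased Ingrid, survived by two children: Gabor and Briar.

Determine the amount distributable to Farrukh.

Farrukh receives €33,000.

Soraya takes one-third of €544,500 = €181,500. The remaining €363,000 passes to the descendants.
No child survives, so the initial division is made at the grandchildren's generation.
The descendants' portion (€363,000) is divided into 11 shares of €33,000: Torin, Amira, Halim, Ronan, Desmond, Matthias, Miko, Ximena, Farrukh, Gabor, and Briar each take €33,000.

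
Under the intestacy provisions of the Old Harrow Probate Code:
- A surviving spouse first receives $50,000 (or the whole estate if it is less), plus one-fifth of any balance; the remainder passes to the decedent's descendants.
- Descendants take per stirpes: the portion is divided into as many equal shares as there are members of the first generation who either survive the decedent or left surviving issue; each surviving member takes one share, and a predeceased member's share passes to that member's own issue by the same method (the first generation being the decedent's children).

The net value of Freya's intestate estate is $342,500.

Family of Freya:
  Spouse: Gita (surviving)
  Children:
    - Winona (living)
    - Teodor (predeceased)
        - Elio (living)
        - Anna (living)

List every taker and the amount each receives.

Gita: $108,500; Winona: $117,000; Elio: $58,500; Anna: $58,500

Gita first takes $50,000, leaving a balance of $292,500. Gita then takes one-fifth of the balance ($58,500), for a total of $108,500. The remaining $234,000 passes to the descendants.
The descendants' portion ($234,000) is divided into 2 shares of $117,000: Winona takes $117,000; Teodor's $117,000 share passes to Teodor's issue.
Teodor's share ($117,000) is divided into 2 shares of $58,500: Elio and Anna each take $58,500.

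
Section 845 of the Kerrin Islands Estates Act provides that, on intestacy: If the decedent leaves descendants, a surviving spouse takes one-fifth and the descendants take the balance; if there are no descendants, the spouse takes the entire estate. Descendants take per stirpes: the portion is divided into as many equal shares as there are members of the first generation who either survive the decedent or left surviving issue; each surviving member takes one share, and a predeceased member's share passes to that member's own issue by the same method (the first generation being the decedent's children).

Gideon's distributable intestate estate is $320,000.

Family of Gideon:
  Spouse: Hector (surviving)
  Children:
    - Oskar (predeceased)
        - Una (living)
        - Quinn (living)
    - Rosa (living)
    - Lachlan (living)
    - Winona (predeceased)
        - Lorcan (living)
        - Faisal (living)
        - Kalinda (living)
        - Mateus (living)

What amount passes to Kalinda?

Hector takes one-fifth of $320,000 = $64,000. The remaining $256,000 passes to the descendants.
The descendants' portion ($256,000) is divided into 4 shares of $64,000: Rosa and Lachlan each take $64,000; Oskar's $64,000 share passes to Oskar's issue; Winona's $64,000 share passes to Winona's issue.
Oskar's share ($64,000) is divided into 2 shares of $32,000: Una and Quinn each take $32,000.
Winona's share ($64,000) is divided into 4 shares of $16,000: Lorcan, Faisal, Kalinda, and Mateus each take $16,000.

Kalinda receives $16,000.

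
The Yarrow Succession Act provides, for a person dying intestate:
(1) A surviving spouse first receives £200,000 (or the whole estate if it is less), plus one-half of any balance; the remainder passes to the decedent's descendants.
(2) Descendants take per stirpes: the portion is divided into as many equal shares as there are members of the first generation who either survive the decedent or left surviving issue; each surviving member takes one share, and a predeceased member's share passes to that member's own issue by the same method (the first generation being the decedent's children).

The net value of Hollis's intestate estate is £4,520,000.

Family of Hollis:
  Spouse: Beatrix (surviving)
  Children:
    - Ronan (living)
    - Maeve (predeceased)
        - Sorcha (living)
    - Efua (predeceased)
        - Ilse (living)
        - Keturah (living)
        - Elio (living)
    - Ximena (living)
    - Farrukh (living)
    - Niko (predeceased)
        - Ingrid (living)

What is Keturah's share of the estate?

Beatrix first takes £200,000, leaving a balance of £4,320,000. Beatrix then takes one-half of the balance (£2,160,000), for a total of £2,360,000. The remaining £2,160,000 passes to the descendants.
The descendants' portion (£2,160,000) is divided into 6 shares of £360,000: Ronan, Ximena, and Farrukh each take £360,000; Maeve's £360,000 share passes to Maeve's issue; Efua's £360,000 share passes to Efua's issue; Niko's £360,000 share passes to Niko's issue.
Maeve's share (£360,000) passes entirely to Sorcha.
Efua's share (£360,000) is divided into 3 shares of £120,000: Ilse, Keturah, and Elio each take £120,000.
Niko's share (£360,000) passes entirely to Ingrid.

Keturah receives £120,000.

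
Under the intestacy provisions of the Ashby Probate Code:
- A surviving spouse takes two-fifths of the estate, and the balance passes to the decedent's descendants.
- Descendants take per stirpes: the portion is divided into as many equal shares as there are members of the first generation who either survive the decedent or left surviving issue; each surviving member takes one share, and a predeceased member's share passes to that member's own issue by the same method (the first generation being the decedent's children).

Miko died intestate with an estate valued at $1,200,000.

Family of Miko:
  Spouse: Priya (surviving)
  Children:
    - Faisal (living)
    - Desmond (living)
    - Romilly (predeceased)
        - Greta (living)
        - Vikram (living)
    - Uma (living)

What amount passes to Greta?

Greta receives $90,000.

Priya takes two-fifths of $1,200,000 = $480,000. The remaining $720,000 passes to the descendants.
The descendants' portion ($720,000) is divided into 4 shares of $180,000: Faisal, Desmond, and Uma each take $180,000; Romilly's $180,000 share passes to Romilly's issue.
Romilly's share ($180,000) is divided into 2 shares of $90,000: Greta and Vikram each take $90,000.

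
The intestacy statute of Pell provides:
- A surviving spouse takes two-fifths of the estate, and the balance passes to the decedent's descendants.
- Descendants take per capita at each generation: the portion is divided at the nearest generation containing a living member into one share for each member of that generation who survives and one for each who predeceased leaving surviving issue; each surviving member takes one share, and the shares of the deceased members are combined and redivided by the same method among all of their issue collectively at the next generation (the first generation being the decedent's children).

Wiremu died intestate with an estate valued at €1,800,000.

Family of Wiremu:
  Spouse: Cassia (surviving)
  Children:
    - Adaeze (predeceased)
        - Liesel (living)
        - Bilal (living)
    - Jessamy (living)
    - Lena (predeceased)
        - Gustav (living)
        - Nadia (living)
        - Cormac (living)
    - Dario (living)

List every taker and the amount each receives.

Cassia takes two-fifths of €1,800,000 = €720,000. The remaining €1,080,000 passes to the descendants.
The descendants' portion (€1,080,000) is divided at the children's generation into 4 shares of €270,000. Jessamy and Dario each take €270,000. The 2 shares of the deceased (Adaeze and Lena) are combined into a pool of €540,000.
That pool (€540,000) is divided at the grandchildren's generation equally among Liesel, Bilal, Gustav, Nadia, and Cormac: €108,000 each.

Cassia: €720,000; Liesel: €108,000; Bilal: €108,000; Jessamy: €270,000; Gustav: €108,000; Nadia: €108,000; Cormac: €108,000; Dario: €270,000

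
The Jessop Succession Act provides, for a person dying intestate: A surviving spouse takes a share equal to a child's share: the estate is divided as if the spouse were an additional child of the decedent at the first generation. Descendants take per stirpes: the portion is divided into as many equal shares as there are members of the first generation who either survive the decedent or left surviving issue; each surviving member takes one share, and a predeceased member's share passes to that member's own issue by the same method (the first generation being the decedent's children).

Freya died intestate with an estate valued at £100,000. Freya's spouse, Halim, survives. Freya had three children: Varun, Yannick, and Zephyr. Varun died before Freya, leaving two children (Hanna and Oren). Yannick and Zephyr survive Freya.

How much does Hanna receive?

The spouse counts as an additional share at the children's level, so there are 4 primary shares of £25,000. Halim takes one such share (£25,000).
The children's combined portion (£75,000) is divided into 3 shares of £25,000: Yannick and Zephyr each take £25,000; Varun's £25,000 share passes to Varun's issue.
Varun's share (£25,000) is divided into 2 shares of £12,500: Hanna and Oren each take £12,500.

Hanna receives £12,500.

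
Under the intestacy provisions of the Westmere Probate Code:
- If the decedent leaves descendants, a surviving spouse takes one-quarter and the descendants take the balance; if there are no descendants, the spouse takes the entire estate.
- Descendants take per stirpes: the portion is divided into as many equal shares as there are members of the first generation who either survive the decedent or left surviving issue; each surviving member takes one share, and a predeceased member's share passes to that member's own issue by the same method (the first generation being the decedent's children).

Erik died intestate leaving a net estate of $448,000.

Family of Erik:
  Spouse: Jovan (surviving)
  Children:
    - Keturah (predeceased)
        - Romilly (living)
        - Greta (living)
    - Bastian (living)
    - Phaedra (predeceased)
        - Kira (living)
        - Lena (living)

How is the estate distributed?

Jovan takes one-quarter of $448,000 = $112,000. The remaining $336,000 passes to the descendants.
The descendants' portion ($336,000) is divided into 3 shares of $112,000: Bastian takes $112,000; Keturah's $112,000 share passes to Keturah's issue; Phaedra's $112,000 share passes to Phaedra's issue.
Keturah's share ($112,000) is divided into 2 shares of $56,000: Romilly and Greta each take $56,000.
Phaedra's share ($112,000) is divided into 2 shares of $56,000: Kira and Lena each take $56,000.

Jovan: $112,000; Romilly: $56,000; Greta: $56,000; Bastian: $112,000; Kira: $56,000; Lena: $56,000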